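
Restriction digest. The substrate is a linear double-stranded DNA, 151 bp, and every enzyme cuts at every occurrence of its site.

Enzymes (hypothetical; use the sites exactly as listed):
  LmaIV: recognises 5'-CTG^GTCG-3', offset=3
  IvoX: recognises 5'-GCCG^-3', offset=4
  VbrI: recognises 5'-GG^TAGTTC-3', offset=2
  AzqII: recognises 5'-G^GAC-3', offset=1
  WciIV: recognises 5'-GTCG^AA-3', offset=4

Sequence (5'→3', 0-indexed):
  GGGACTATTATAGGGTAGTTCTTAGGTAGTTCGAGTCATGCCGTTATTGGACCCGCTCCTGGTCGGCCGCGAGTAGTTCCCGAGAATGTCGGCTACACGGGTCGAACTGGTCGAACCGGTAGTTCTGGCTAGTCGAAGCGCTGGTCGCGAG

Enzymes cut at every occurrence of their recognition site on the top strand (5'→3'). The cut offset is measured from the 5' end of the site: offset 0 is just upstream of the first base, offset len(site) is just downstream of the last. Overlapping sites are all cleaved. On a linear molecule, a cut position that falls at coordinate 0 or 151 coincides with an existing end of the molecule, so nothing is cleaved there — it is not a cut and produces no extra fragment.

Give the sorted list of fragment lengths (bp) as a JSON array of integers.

Scan for sites:
  LmaIV CTGGTCG/3: at [58, 106, 140] ⇒ [61, 109, 143]
  IvoX GCCG/4: at [39, 65] ⇒ [43, 69]
  VbrI GGTAGTTC/2: at [13, 24, 117] ⇒ [15, 26, 119]
  AzqII GGAC/1: at [1, 48] ⇒ [2, 49]
  WciIV GTCGAA/4: at [100, 109, 131] ⇒ [104, 113, 135]

All cut coordinates (distinct, sorted): [2, 15, 26, 43, 49, 61, 69, 104, 109, 113, 119, 135, 143]

Fragments:
  [0,2): 2 bp
  [2,15): 13 bp
  [15,26): 11 bp
  [26,43): 17 bp
  [43,49): 6 bp
  [49,61): 12 bp
  [61,69): 8 bp
  [69,104): 35 bp
  [104,109): 5 bp
  [109,113): 4 bp
  [113,119): 6 bp
  [119,135): 16 bp
  [135,143): 8 bp
  [143,151): 8 bp

[2,4,5,6,6,8,8,8,11,12,13,16,17,35]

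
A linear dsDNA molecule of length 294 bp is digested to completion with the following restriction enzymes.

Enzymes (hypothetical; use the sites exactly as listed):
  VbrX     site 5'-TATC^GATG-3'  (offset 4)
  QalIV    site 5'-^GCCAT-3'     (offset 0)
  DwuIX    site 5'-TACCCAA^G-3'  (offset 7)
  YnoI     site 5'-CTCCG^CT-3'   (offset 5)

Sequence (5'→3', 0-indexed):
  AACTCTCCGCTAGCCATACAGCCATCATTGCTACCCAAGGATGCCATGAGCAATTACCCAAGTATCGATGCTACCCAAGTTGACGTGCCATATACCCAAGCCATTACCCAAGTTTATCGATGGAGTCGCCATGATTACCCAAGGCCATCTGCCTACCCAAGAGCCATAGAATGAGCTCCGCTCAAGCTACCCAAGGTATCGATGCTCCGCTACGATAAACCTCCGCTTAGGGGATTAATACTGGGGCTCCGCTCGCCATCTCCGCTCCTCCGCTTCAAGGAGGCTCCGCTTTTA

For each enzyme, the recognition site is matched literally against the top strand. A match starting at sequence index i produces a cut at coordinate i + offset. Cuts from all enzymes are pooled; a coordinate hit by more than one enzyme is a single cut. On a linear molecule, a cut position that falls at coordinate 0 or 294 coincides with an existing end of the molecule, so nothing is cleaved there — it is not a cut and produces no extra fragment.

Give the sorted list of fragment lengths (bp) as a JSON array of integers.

Per-enzyme occurrences:
  VbrX (TATCGATG, off=4): starts [62, 114, 196] → cuts [66, 118, 200]
  QalIV (GCCAT, off=0): starts [12, 20, 42, 86, 99, 127, 143, 162, 254] → cuts [12, 20, 42, 86, 99, 127, 143, 162, 254]
  DwuIX (TACCCAAG, off=7): starts [31, 54, 71, 92, 104, 135, 153, 187] → cuts [38, 61, 78, 99, 111, 142, 160, 194]
  YnoI (CTCCGCT, off=5): starts [4, 175, 204, 220, 246, 259, 267, 283] → cuts [9, 180, 209, 225, 251, 264, 272, 288]

All cut coordinates (distinct, sorted): [9, 12, 20, 38, 42, 61, 66, 78, 86, 99, 111, 118, 127, 142, 143, 160, 162, 180, 194, 200, 209, 225, 251, 254, 264, 272, 288]

Fragment lengths:
  [0,9): 9 bp
  [9,12): 3 bp
  [12,20): 8 bp
  [20,38): 18 bp
  [38,42): 4 bp
  [42,61): 19 bp
  [61,66): 5 bp
  [66,78): 12 bp
  [78,86): 8 bp
  [86,99): 13 bp
  [99,111): 12 bp
  [111,118): 7 bp
  [118,127): 9 bp
  [127,142): 15 bp
  [142,143): 1 bp
  [143,160): 17 bp
  [160,162): 2 bp
  [162,180): 18 bp
  [180,194): 14 bp
  [194,200): 6 bp
  [200,209): 9 bp
  [209,225): 16 bp
  [225,251): 26 bp
  [251,254): 3 bp
  [254,264): 10 bp
  [264,272): 8 bp
  [272,288): 16 bp
  [288,294): 6 bp

[1,2,3,3,4,5,6,6,7,8,8,8,9,9,9,10,12,12,13,14,15,16,16,17,18,18,19,26]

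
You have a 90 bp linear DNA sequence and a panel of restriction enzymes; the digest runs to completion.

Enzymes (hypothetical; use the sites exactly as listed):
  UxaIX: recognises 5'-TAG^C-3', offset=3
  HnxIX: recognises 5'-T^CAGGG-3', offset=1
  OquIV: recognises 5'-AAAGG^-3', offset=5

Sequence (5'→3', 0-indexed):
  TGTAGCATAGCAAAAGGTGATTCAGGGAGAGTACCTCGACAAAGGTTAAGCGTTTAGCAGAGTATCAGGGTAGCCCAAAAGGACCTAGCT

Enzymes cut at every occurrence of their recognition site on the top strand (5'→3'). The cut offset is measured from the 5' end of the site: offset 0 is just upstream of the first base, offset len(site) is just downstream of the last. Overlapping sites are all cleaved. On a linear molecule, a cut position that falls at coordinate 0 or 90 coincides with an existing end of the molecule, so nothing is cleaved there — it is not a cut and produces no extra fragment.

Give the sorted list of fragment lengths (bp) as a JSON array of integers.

Site scan:
  UxaIX (TAGC, off=3): starts [2, 7, 54, 70, 85] → cuts [5, 10, 57, 73, 88]
  HnxIX (TCAGGG, off=1): starts [21, 64] → cuts [22, 65]
  OquIV (AAAGG, off=5): starts [12, 40, 77] → cuts [17, 45, 82]

Pooled cuts: [5, 10, 17, 22, 45, 57, 65, 73, 82, 88]

Fragments:
  [0,5): 5 bp
  [5,10): 5 bp
  [10,17): 7 bp
  [17,22): 5 bp
  [22,45): 23 bp
  [45,57): 12 bp
  [57,65): 8 bp
  [65,73): 8 bp
  [73,82): 9 bp
  [82,88): 6 bp
  [88,90): 2 bp

[2,5,5,5,6,7,8,8,9,12,23]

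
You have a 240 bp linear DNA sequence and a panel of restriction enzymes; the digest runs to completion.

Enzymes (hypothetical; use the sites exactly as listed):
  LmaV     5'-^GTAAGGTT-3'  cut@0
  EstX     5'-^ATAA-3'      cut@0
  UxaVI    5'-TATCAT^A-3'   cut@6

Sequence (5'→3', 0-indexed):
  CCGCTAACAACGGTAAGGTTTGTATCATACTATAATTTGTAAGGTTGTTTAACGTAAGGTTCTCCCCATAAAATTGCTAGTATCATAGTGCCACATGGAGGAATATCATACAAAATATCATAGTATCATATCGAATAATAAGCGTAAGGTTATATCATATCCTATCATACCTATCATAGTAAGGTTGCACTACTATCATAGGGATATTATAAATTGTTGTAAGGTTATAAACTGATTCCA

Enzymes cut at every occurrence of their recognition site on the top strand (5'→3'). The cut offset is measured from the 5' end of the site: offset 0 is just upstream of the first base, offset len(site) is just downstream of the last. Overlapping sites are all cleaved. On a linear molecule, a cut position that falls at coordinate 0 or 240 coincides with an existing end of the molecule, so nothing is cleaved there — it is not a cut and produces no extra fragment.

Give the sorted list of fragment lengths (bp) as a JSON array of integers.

Per-enzyme occurrences:
  LmaV GTAAGGTT/0: at [12, 38, 53, 143, 178, 218] ⇒ [12, 38, 53, 143, 178, 218]
  EstX ATAA/0: at [31, 67, 134, 137, 208, 226] ⇒ [31, 67, 134, 137, 208, 226]
  UxaVI TATCATA/6: at [22, 80, 103, 115, 123, 152, 162, 171, 193] ⇒ [28, 86, 109, 121, 129, 158, 168, 177, 199]

All cut coordinates (distinct, sorted): [12, 28, 31, 38, 53, 67, 86, 109, 121, 129, 134, 137, 143, 158, 168, 177, 178, 199, 208, 218, 226]

Fragments:
  [0,12): 12 bp
  [12,28): 16 bp
  [28,31): 3 bp
  [31,38): 7 bp
  [38,53): 15 bp
  [53,67): 14 bp
  [67,86): 19 bp
  [86,109): 23 bp
  [109,121): 12 bp
  [121,129): 8 bp
  [129,134): 5 bp
  [134,137): 3 bp
  [137,143): 6 bp
  [143,158): 15 bp
  [158,168): 10 bp
  [168,177): 9 bp
  [177,178): 1 bp
  [178,199): 21 bp
  [199,208): 9 bp
  [208,218): 10 bp
  [218,226): 8 bp
  [226,240): 14 bp

[1,3,3,5,6,7,8,8,9,9,10,10,12,12,14,14,15,15,16,19,21,23]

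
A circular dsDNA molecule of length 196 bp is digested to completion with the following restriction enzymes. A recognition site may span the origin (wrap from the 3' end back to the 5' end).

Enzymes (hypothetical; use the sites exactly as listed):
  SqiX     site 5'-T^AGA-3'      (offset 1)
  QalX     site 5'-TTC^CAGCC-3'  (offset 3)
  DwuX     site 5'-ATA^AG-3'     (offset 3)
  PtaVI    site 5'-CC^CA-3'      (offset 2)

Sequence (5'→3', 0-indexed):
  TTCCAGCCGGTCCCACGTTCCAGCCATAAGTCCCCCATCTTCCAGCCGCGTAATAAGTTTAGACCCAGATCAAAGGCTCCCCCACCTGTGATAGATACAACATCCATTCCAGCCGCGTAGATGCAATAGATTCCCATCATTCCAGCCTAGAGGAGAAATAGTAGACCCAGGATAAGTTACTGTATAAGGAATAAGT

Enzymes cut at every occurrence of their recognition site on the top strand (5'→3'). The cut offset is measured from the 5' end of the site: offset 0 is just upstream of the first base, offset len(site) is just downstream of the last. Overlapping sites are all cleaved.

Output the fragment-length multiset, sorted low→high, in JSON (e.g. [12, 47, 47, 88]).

Per-enzyme occurrences:
  SqiX (TAGA, off=1): starts [59, 91, 117, 126, 147, 161] → cuts [60, 92, 118, 127, 148, 162]
  QalX (TTCCAGCC, off=3): starts [0, 17, 39, 106, 139] → cuts [3, 20, 42, 109, 142]
  DwuX (ATAAG, off=3): starts [25, 52, 171, 183, 190] → cuts [28, 55, 174, 186, 193]
  PtaVI (CCCA, off=2): starts [11, 33, 63, 80, 132, 165] → cuts [13, 35, 65, 82, 134, 167]

Pooled cuts: [3, 13, 20, 28, 35, 42, 55, 60, 65, 82, 92, 109, 118, 127, 134, 142, 148, 162, 167, 174, 186, 193]

Fragment lengths:
  3→13: 10 bp
  13→20: 7 bp
  20→28: 8 bp
  28→35: 7 bp
  35→42: 7 bp
  42→55: 13 bp
  55→60: 5 bp
  60→65: 5 bp
  65→82: 17 bp
  82→92: 10 bp
  92→109: 17 bp
  109→118: 9 bp
  118→127: 9 bp
  127→134: 7 bp
  134→142: 8 bp
  142→148: 6 bp
  148→162: 14 bp
  162→167: 5 bp
  167→174: 7 bp
  174→186: 12 bp
  186→193: 7 bp
  193→3 (wrap): 196-193+3 = 6 bp

[5,5,5,6,6,7,7,7,7,7,7,8,8,9,9,10,10,12,13,14,17,17]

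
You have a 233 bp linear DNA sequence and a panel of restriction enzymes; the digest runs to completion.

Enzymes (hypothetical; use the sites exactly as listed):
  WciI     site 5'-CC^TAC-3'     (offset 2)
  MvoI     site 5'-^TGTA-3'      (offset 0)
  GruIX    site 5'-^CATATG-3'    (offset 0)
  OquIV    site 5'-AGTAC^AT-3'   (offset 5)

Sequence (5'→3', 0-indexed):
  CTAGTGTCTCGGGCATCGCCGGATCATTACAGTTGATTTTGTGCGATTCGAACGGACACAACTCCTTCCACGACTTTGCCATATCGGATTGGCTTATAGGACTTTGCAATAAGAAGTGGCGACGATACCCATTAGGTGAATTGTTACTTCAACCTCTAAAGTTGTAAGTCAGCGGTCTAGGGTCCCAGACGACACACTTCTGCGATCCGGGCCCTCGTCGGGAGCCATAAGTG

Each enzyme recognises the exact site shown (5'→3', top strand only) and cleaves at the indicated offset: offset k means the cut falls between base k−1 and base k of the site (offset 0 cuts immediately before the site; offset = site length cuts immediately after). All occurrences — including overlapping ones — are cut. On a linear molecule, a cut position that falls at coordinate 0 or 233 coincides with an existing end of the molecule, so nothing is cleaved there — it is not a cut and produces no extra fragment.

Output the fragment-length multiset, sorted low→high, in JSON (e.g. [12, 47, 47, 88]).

[71,162]

Scan for sites:
  WciI (CCTAC, off=2): no sites
  MvoI (TGTA, off=0): starts [162] → cuts [162]
  GruIX (CATATG, off=0): no sites
  OquIV (AGTACAT, off=5): no sites

Pooled cuts: [162]

Fragments:
  [0,162): 162 bp
  [162,233): 71 bp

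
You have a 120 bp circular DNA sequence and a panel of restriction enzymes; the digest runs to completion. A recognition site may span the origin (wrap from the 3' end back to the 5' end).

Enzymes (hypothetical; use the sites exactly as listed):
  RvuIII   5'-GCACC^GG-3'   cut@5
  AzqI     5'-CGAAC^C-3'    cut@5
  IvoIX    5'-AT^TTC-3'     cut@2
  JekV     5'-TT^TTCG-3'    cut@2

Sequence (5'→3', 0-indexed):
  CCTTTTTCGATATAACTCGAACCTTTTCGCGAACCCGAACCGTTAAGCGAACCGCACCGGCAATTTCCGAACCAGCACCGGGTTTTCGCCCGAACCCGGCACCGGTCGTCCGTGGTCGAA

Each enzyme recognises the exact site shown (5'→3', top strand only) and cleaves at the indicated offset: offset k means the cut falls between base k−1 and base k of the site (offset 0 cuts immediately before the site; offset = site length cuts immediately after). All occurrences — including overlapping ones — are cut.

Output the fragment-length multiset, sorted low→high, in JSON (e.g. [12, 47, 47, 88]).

Scan for sites:
  RvuIII (GCACCGG, off=5): starts [53, 74, 98] → cuts [58, 79, 103]
  AzqI (CGAACC, off=5): starts [17, 29, 35, 47, 67, 90, 116] → cuts [1, 22, 34, 40, 52, 72, 95]
  IvoIX (ATTTC, off=2): starts [62] → cuts [64]
  JekV (TTTTCG, off=2): starts [3, 23, 82] → cuts [5, 25, 84]

All cut coordinates (distinct, sorted): [1, 5, 22, 25, 34, 40, 52, 58, 64, 72, 79, 84, 95, 103]

Fragment lengths:
  1→5: 4 bp
  5→22: 17 bp
  22→25: 3 bp
  25→34: 9 bp
  34→40: 6 bp
  40→52: 12 bp
  52→58: 6 bp
  58→64: 6 bp
  64→72: 8 bp
  72→79: 7 bp
  79→84: 5 bp
  84→95: 11 bp
  95→103: 8 bp
  103→1 (wrap): 120-103+1 = 18 bp

[3,4,5,6,6,6,7,8,8,9,11,12,17,18]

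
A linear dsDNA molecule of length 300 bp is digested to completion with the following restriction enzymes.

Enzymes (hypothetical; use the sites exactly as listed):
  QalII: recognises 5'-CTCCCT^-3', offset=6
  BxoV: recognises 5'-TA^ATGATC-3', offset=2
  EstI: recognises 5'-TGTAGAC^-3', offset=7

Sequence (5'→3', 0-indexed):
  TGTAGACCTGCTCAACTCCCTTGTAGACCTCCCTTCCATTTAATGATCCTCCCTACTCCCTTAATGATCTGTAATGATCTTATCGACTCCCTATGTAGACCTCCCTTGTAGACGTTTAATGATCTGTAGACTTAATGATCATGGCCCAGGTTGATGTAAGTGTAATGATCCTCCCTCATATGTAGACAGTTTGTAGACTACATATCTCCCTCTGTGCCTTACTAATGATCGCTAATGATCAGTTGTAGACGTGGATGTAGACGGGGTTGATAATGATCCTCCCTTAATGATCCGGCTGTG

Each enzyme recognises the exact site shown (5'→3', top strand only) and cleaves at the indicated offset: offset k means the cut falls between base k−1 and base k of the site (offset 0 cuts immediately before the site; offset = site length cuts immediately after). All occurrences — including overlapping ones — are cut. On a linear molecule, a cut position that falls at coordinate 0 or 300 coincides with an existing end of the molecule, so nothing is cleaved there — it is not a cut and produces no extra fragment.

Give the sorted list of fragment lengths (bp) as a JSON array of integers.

Site scan:
  QalII (CTCCCT, off=6): starts [15, 28, 48, 55, 86, 100, 170, 205, 278] → cuts [21, 34, 54, 61, 92, 106, 176, 211, 284]
  BxoV (TAATGATC, off=2): starts [40, 61, 71, 116, 132, 162, 222, 232, 270, 284] → cuts [42, 63, 73, 118, 134, 164, 224, 234, 272, 286]
  EstI (TGTAGAC, off=7): starts [0, 21, 93, 106, 124, 180, 191, 243, 255] → cuts [7, 28, 100, 113, 131, 187, 198, 250, 262]

All cut coordinates (distinct, sorted): [7, 21, 28, 34, 42, 54, 61, 63, 73, 92, 100, 106, 113, 118, 131, 134, 164, 176, 187, 198, 211, 224, 234, 250, 262, 272, 284, 286]

Fragment lengths:
  [0,7): 7 bp
  [7,21): 14 bp
  [21,28): 7 bp
  [28,34): 6 bp
  [34,42): 8 bp
  [42,54): 12 bp
  [54,61): 7 bp
  [61,63): 2 bp
  [63,73): 10 bp
  [73,92): 19 bp
  [92,100): 8 bp
  [100,106): 6 bp
  [106,113): 7 bp
  [113,118): 5 bp
  [118,131): 13 bp
  [131,134): 3 bp
  [134,164): 30 bp
  [164,176): 12 bp
  [176,187): 11 bp
  [187,198): 11 bp
  [198,211): 13 bp
  [211,224): 13 bp
  [224,234): 10 bp
  [234,250): 16 bp
  [250,262): 12 bp
  [262,272): 10 bp
  [272,284): 12 bp
  [284,286): 2 bp
  [286,300): 14 bp

[2,2,3,5,6,6,7,7,7,7,8,8,10,10,10,11,11,12,12,12,12,13,13,13,14,14,16,19,30]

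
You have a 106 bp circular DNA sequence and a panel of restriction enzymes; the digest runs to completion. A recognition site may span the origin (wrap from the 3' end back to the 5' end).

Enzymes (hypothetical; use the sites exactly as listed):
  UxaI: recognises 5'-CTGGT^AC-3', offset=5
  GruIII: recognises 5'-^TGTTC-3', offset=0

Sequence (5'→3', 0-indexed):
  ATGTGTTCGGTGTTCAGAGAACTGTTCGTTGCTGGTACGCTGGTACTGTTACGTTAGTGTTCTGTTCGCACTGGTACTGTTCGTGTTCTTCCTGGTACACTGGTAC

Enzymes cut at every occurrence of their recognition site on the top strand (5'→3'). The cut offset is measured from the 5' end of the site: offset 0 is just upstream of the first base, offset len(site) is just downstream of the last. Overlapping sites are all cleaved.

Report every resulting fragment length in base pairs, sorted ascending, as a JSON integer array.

[2,5,5,6,7,8,8,12,13,13,13,14]

Per-enzyme occurrences:
  UxaI (CTGGTAC, off=5): starts [31, 39, 70, 91, 99] → cuts [36, 44, 75, 96, 104]
  GruIII (TGTTC, off=0): starts [3, 10, 22, 57, 62, 77, 83] → cuts [3, 10, 22, 57, 62, 77, 83]

Pooled cuts: [3, 10, 22, 36, 44, 57, 62, 75, 77, 83, 96, 104]

Fragments:
  3→10: 7 bp
  10→22: 12 bp
  22→36: 14 bp
  36→44: 8 bp
  44→57: 13 bp
  57→62: 5 bp
  62→75: 13 bp
  75→77: 2 bp
  77→83: 6 bp
  83→96: 13 bp
  96→104: 8 bp
  104→3 (wrap): 106-104+3 = 5 bp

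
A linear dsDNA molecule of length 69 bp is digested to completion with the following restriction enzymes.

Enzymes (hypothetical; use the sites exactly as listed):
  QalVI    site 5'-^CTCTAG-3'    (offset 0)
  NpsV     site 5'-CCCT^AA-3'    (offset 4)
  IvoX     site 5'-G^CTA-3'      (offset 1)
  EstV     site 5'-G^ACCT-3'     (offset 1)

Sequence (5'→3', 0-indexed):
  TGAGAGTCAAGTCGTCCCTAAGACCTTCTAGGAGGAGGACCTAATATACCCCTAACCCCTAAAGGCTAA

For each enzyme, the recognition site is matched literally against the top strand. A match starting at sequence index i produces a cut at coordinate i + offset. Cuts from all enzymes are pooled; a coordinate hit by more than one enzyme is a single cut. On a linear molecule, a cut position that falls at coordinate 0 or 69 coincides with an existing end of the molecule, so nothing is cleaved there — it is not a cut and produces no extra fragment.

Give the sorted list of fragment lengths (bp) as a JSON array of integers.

Site scan:
  QalVI (CTCTAG, off=0): no sites
  NpsV (CCCTAA, off=4): starts [15, 49, 56] → cuts [19, 53, 60]
  IvoX (GCTA, off=1): starts [64] → cuts [65]
  EstV (GACCT, off=1): starts [21, 37] → cuts [22, 38]

Pooled cuts: [19, 22, 38, 53, 60, 65]

Fragments:
  [0,19): 19 bp
  [19,22): 3 bp
  [22,38): 16 bp
  [38,53): 15 bp
  [53,60): 7 bp
  [60,65): 5 bp
  [65,69): 4 bp

[3,4,5,7,15,16,19]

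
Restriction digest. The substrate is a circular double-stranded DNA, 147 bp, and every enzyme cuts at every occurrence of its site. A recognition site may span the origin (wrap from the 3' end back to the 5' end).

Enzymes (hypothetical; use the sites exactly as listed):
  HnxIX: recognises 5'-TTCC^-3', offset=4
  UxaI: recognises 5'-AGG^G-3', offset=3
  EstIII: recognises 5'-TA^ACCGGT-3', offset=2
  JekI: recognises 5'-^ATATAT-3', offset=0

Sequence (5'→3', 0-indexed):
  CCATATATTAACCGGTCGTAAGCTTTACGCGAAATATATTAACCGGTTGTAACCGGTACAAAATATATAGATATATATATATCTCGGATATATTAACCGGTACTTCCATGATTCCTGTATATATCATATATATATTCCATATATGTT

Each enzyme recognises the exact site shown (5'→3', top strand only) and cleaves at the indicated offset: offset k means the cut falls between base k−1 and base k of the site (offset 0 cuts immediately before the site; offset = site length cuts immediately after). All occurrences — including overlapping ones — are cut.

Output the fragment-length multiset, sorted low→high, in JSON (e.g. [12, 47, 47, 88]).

Site scan:
  HnxIX TTCC/4: at [103, 111, 134, 145] ⇒ [2, 107, 115, 138]
  UxaI (AGGG, off=3): no sites
  EstIII TAACCGGT/2: at [8, 39, 49, 93] ⇒ [10, 41, 51, 95]
  JekI ATATAT/0: at [2, 33, 62, 70, 72, 74, 76, 87, 118, 125, 127, 129, 138] ⇒ [2, 33, 62, 70, 72, 74, 76, 87, 118, 125, 127, 129, 138]

Pooled cuts: [2, 10, 33, 41, 51, 62, 70, 72, 74, 76, 87, 95, 107, 115, 118, 125, 127, 129, 138]

Fragment lengths:
  2→10: 8 bp
  10→33: 23 bp
  33→41: 8 bp
  41→51: 10 bp
  51→62: 11 bp
  62→70: 8 bp
  70→72: 2 bp
  72→74: 2 bp
  74→76: 2 bp
  76→87: 11 bp
  87→95: 8 bp
  95→107: 12 bp
  107→115: 8 bp
  115→118: 3 bp
  118→125: 7 bp
  125→127: 2 bp
  127→129: 2 bp
  129→138: 9 bp
  138→2 (wrap): 147-138+2 = 11 bp

[2,2,2,2,2,3,7,8,8,8,8,8,9,10,11,11,11,12,23]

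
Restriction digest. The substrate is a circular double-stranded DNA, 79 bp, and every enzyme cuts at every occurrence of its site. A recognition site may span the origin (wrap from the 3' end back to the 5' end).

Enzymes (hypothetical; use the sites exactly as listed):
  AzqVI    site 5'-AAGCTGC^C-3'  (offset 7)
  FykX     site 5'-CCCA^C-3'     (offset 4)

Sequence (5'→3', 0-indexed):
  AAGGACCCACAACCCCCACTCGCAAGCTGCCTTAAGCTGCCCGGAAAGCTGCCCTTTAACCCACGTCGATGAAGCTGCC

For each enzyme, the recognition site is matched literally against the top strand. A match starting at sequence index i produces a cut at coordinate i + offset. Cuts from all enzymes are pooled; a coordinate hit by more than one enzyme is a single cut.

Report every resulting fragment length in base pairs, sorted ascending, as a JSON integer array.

[9,10,10,11,12,12,15]

Site scan:
  AzqVI (AAGCTGCC, off=7): starts [23, 33, 45, 71] → cuts [30, 40, 52, 78]
  FykX (CCCAC, off=4): starts [5, 14, 59] → cuts [9, 18, 63]

All cut coordinates (distinct, sorted): [9, 18, 30, 40, 52, 63, 78]

Fragments:
  9→18: 9 bp
  18→30: 12 bp
  30→40: 10 bp
  40→52: 12 bp
  52→63: 11 bp
  63→78: 15 bp
  78→9 (wrap): 79-78+9 = 10 bp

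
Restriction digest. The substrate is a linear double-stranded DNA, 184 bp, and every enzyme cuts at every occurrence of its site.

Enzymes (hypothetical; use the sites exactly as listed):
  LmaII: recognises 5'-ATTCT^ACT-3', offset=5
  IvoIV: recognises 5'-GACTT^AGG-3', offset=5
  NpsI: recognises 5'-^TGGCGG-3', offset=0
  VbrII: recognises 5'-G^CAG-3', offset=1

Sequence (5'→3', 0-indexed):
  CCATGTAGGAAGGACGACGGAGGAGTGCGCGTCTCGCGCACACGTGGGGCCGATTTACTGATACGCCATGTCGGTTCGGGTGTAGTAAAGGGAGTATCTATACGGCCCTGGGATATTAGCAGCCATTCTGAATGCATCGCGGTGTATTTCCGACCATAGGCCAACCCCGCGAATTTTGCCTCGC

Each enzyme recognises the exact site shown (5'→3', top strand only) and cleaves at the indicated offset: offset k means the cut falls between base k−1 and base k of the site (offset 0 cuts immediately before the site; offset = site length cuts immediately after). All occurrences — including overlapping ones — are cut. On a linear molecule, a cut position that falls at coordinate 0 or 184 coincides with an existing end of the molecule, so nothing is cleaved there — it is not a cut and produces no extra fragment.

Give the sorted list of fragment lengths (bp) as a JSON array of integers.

Per-enzyme occurrences:
  LmaII (ATTCTACT, off=5): no sites
  IvoIV (GACTTAGG, off=5): no sites
  NpsI (TGGCGG, off=0): no sites
  VbrII GCAG/1: at [118] ⇒ [119]

Pooled cuts: [119]

Fragment lengths:
  [0,119): 119 bp
  [119,184): 65 bp

[65,119]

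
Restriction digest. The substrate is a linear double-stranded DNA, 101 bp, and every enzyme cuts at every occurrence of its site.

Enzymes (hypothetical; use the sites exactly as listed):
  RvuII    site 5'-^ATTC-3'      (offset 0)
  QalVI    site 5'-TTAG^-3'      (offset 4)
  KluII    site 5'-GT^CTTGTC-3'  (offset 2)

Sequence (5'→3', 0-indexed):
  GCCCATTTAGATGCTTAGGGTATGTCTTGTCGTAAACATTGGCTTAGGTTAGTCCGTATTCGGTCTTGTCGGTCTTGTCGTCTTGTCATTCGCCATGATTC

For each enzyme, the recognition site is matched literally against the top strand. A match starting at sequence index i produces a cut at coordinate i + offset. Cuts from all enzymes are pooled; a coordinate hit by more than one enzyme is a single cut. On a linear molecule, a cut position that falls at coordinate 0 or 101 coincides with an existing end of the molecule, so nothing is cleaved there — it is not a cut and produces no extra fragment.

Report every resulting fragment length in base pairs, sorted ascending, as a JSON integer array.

[4,5,5,6,7,7,8,8,9,10,10,22]

Site scan:
  RvuII (ATTC, off=0): starts [57, 87, 97] → cuts [57, 87, 97]
  QalVI (TTAG, off=4): starts [6, 14, 43, 48] → cuts [10, 18, 47, 52]
  KluII (GTCTTGTC, off=2): starts [23, 62, 71, 79] → cuts [25, 64, 73, 81]

Pooled cuts: [10, 18, 25, 47, 52, 57, 64, 73, 81, 87, 97]

Fragments:
  [0,10): 10 bp
  [10,18): 8 bp
  [18,25): 7 bp
  [25,47): 22 bp
  [47,52): 5 bp
  [52,57): 5 bp
  [57,64): 7 bp
  [64,73): 9 bp
  [73,81): 8 bp
  [81,87): 6 bp
  [87,97): 10 bp
  [97,101): 4 bp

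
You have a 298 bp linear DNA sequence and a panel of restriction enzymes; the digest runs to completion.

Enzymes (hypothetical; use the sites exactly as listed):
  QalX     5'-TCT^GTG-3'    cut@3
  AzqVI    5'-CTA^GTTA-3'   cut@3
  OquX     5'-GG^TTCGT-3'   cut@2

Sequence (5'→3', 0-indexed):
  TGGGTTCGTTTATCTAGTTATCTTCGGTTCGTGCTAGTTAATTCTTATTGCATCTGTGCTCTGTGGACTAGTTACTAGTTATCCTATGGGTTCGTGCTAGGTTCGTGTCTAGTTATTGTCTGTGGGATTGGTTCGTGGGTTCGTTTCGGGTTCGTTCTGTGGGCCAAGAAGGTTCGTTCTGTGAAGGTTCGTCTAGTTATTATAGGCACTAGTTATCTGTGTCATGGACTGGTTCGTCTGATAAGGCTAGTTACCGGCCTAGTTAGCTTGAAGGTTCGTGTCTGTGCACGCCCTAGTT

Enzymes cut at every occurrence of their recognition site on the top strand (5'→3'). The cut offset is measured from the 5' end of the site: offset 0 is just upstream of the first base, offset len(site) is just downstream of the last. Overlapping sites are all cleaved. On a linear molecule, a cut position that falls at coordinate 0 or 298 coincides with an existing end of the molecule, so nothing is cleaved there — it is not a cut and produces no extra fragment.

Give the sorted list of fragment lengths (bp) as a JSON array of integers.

Per-enzyme occurrences:
  QalX (TCTGTG, off=3): starts [52, 59, 118, 155, 177, 215, 280] → cuts [55, 62, 121, 158, 180, 218, 283]
  AzqVI (CTAGTTA, off=3): starts [13, 33, 67, 74, 108, 192, 208, 246, 258] → cuts [16, 36, 70, 77, 111, 195, 211, 249, 261]
  OquX (GGTTCGT, off=2): starts [2, 25, 88, 99, 129, 137, 148, 170, 185, 230, 272] → cuts [4, 27, 90, 101, 131, 139, 150, 172, 187, 232, 274]

Pooled cuts: [4, 16, 27, 36, 55, 62, 70, 77, 90, 101, 111, 121, 131, 139, 150, 158, 172, 180, 187, 195, 211, 218, 232, 249, 261, 274, 283]

Fragments:
  [0,4): 4 bp
  [4,16): 12 bp
  [16,27): 11 bp
  [27,36): 9 bp
  [36,55): 19 bp
  [55,62): 7 bp
  [62,70): 8 bp
  [70,77): 7 bp
  [77,90): 13 bp
  [90,101): 11 bp
  [101,111): 10 bp
  [111,121): 10 bp
  [121,131): 10 bp
  [131,139): 8 bp
  [139,150): 11 bp
  [150,158): 8 bp
  [158,172): 14 bp
  [172,180): 8 bp
  [180,187): 7 bp
  [187,195): 8 bp
  [195,211): 16 bp
  [211,218): 7 bp
  [218,232): 14 bp
  [232,249): 17 bp
  [249,261): 12 bp
  [261,274): 13 bp
  [274,283): 9 bp
  [283,298): 15 bp

[4,7,7,7,7,8,8,8,8,8,9,9,10,10,10,11,11,11,12,12,13,13,14,14,15,16,17,19]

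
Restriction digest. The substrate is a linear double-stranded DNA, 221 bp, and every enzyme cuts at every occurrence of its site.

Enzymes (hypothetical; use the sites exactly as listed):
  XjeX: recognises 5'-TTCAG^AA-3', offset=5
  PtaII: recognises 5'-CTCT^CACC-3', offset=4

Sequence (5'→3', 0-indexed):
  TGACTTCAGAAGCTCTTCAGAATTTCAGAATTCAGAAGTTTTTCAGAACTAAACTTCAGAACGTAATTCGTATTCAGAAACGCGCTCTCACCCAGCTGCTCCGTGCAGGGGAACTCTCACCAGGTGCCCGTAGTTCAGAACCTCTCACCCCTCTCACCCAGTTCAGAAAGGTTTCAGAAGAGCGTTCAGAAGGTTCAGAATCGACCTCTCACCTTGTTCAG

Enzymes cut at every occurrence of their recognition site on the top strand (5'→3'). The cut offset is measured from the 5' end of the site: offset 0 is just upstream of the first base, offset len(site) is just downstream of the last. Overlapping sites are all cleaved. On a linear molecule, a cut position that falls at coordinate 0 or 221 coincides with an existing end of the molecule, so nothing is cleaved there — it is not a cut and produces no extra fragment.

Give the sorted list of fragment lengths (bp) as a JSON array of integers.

[7,7,8,9,9,9,11,11,11,11,11,12,12,12,13,18,21,29]

Scan for sites:
  XjeX (TTCAGAA, off=5): starts [4, 15, 23, 30, 41, 54, 72, 133, 161, 172, 184, 193] → cuts [9, 20, 28, 35, 46, 59, 77, 138, 166, 177, 189, 198]
  PtaII (CTCTCACC, off=4): starts [84, 113, 141, 150, 205] → cuts [88, 117, 145, 154, 209]

Pooled cuts: [9, 20, 28, 35, 46, 59, 77, 88, 117, 138, 145, 154, 166, 177, 189, 198, 209]

Fragment lengths:
  [0,9): 9 bp
  [9,20): 11 bp
  [20,28): 8 bp
  [28,35): 7 bp
  [35,46): 11 bp
  [46,59): 13 bp
  [59,77): 18 bp
  [77,88): 11 bp
  [88,117): 29 bp
  [117,138): 21 bp
  [138,145): 7 bp
  [145,154): 9 bp
  [154,166): 12 bp
  [166,177): 11 bp
  [177,189): 12 bp
  [189,198): 9 bp
  [198,209): 11 bp
  [209,221): 12 bp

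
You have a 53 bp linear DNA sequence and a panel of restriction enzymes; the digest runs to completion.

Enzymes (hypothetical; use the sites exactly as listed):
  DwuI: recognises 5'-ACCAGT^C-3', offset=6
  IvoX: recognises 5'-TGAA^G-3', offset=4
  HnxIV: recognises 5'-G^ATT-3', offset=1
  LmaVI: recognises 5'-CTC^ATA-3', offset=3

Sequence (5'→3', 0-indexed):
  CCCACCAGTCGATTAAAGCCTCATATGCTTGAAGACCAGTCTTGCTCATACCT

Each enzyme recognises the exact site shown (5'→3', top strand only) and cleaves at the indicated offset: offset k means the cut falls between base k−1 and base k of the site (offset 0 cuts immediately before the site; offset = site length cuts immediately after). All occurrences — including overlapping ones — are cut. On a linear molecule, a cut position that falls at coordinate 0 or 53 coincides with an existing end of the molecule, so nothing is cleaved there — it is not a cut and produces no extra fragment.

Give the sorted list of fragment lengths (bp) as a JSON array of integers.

[2,6,7,7,9,11,11]

Scan for sites:
  DwuI ACCAGTC/6: at [3, 34] ⇒ [9, 40]
  IvoX TGAAG/4: at [29] ⇒ [33]
  HnxIV GATT/1: at [10] ⇒ [11]
  LmaVI CTCATA/3: at [19, 44] ⇒ [22, 47]

All cut coordinates (distinct, sorted): [9, 11, 22, 33, 40, 47]

Fragments:
  [0,9): 9 bp
  [9,11): 2 bp
  [11,22): 11 bp
  [22,33): 11 bp
  [33,40): 7 bp
  [40,47): 7 bp
  [47,53): 6 bp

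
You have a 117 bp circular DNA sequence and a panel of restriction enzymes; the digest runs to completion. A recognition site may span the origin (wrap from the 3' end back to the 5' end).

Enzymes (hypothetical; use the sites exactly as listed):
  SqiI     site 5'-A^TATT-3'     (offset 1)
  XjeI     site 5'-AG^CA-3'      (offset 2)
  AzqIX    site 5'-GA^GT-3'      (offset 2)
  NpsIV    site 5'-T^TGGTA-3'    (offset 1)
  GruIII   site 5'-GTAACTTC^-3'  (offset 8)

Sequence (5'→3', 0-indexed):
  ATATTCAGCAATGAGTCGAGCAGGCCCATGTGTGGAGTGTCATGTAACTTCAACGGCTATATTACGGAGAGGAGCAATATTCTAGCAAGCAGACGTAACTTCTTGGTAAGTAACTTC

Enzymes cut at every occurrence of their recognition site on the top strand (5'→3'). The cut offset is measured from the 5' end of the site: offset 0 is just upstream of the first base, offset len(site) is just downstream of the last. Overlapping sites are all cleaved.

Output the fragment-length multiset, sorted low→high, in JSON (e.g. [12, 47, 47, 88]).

Scan for sites:
  SqiI (ATATT, off=1): starts [0, 58, 76] → cuts [1, 59, 77]
  XjeI (AGCA, off=2): starts [6, 18, 72, 83, 87] → cuts [8, 20, 74, 85, 89]
  AzqIX (GAGT, off=2): starts [12, 34] → cuts [14, 36]
  NpsIV (TTGGTA, off=1): starts [102] → cuts [103]
  GruIII (GTAACTTC, off=8): starts [43, 94, 109] → cuts [0, 51, 102]

Pooled cuts: [0, 1, 8, 14, 20, 36, 51, 59, 74, 77, 85, 89, 102, 103]

Fragment lengths:
  0→1: 1 bp
  1→8: 7 bp
  8→14: 6 bp
  14→20: 6 bp
  20→36: 16 bp
  36→51: 15 bp
  51→59: 8 bp
  59→74: 15 bp
  74→77: 3 bp
  77→85: 8 bp
  85→89: 4 bp
  89→102: 13 bp
  102→103: 1 bp
  103→0 (wrap): 117-103+0 = 14 bp

[1,1,3,4,6,6,7,8,8,13,14,15,15,16]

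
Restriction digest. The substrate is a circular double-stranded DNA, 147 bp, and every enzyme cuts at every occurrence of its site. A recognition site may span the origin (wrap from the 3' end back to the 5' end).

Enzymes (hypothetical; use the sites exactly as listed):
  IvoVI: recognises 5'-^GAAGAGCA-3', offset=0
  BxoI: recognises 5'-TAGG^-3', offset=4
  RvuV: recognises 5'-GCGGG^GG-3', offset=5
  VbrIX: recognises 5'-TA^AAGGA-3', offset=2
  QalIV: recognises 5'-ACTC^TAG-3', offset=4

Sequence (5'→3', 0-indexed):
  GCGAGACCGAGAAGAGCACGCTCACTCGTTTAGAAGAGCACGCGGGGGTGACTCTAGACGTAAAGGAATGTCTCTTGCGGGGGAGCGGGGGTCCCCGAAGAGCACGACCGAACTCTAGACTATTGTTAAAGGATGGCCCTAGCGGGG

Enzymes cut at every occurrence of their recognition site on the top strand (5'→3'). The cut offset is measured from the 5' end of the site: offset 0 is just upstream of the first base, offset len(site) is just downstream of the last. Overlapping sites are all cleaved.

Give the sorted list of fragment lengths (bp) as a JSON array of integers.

Per-enzyme occurrences:
  IvoVI GAAGAGCA/0: at [10, 32, 96] ⇒ [10, 32, 96]
  BxoI (TAGG, off=4): no sites
  RvuV GCGGGGG/5: at [41, 76, 84, 141] ⇒ [46, 81, 89, 146]
  VbrIX TAAAGGA/2: at [60, 126] ⇒ [62, 128]
  QalIV ACTCTAG/4: at [50, 111] ⇒ [54, 115]

Pooled cuts: [10, 32, 46, 54, 62, 81, 89, 96, 115, 128, 146]

Fragment lengths:
  10→32: 22 bp
  32→46: 14 bp
  46→54: 8 bp
  54→62: 8 bp
  62→81: 19 bp
  81→89: 8 bp
  89→96: 7 bp
  96→115: 19 bp
  115→128: 13 bp
  128→146: 18 bp
  146→10 (wrap): 147-146+10 = 11 bp

[7,8,8,8,11,13,14,18,19,19,22]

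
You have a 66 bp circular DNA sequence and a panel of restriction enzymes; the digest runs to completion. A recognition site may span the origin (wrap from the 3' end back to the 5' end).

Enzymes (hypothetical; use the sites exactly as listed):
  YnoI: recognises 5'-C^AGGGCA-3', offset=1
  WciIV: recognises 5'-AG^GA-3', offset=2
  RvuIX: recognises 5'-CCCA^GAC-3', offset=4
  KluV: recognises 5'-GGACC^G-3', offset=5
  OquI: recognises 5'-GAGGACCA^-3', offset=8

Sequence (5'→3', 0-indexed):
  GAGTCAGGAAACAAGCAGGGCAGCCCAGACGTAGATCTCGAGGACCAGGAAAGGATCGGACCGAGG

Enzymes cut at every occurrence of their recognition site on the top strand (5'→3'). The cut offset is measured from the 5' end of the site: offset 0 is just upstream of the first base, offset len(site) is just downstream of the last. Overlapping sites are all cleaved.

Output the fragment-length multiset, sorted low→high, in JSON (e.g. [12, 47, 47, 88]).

Per-enzyme occurrences:
  YnoI (CAGGGCA, off=1): starts [15] → cuts [16]
  WciIV (AGGA, off=2): starts [5, 40, 46, 51] → cuts [7, 42, 48, 53]
  RvuIX (CCCAGAC, off=4): starts [23] → cuts [27]
  KluV (GGACCG, off=5): starts [57] → cuts [62]
  OquI (GAGGACCA, off=8): starts [39] → cuts [47]

Pooled cuts: [7, 16, 27, 42, 47, 48, 53, 62]

Fragment lengths:
  7→16: 9 bp
  16→27: 11 bp
  27→42: 15 bp
  42→47: 5 bp
  47→48: 1 bp
  48→53: 5 bp
  53→62: 9 bp
  62→7 (wrap): 66-62+7 = 11 bp

[1,5,5,9,9,11,11,15]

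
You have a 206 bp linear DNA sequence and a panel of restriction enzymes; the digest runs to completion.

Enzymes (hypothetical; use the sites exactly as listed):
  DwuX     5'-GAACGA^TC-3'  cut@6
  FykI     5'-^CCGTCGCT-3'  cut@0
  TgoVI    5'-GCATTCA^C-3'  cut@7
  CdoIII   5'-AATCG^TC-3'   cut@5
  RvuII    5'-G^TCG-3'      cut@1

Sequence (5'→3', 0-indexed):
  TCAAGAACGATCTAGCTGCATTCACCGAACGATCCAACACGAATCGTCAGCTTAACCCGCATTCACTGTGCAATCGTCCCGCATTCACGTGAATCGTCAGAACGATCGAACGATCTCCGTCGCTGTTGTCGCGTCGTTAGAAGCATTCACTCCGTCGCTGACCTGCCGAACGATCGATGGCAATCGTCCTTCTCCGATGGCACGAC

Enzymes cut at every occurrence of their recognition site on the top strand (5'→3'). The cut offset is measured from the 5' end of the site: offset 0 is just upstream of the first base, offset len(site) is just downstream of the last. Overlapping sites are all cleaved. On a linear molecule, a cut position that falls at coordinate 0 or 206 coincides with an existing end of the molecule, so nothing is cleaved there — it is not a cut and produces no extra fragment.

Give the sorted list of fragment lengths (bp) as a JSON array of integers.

[2,3,3,3,5,8,8,9,9,9,10,11,11,13,14,14,16,19,19,20]

Scan for sites:
  DwuX GAACGATC/6: at [4, 26, 99, 107, 167] ⇒ [10, 32, 105, 113, 173]
  FykI CCGTCGCT/0: at [116, 151] ⇒ [116, 151]
  TgoVI GCATTCAC/7: at [17, 58, 80, 142] ⇒ [24, 65, 87, 149]
  CdoIII AATCGTC/5: at [41, 71, 91, 181] ⇒ [46, 76, 96, 186]
  RvuII GTCG/1: at [118, 127, 132, 153] ⇒ [119, 128, 133, 154]

All cut coordinates (distinct, sorted): [10, 24, 32, 46, 65, 76, 87, 96, 105, 113, 116, 119, 128, 133, 149, 151, 154, 173, 186]

Fragment lengths:
  [0,10): 10 bp
  [10,24): 14 bp
  [24,32): 8 bp
  [32,46): 14 bp
  [46,65): 19 bp
  [65,76): 11 bp
  [76,87): 11 bp
  [87,96): 9 bp
  [96,105): 9 bp
  [105,113): 8 bp
  [113,116): 3 bp
  [116,119): 3 bp
  [119,128): 9 bp
  [128,133): 5 bp
  [133,149): 16 bp
  [149,151): 2 bp
  [151,154): 3 bp
  [154,173): 19 bp
  [173,186): 13 bp
  [186,206): 20 bp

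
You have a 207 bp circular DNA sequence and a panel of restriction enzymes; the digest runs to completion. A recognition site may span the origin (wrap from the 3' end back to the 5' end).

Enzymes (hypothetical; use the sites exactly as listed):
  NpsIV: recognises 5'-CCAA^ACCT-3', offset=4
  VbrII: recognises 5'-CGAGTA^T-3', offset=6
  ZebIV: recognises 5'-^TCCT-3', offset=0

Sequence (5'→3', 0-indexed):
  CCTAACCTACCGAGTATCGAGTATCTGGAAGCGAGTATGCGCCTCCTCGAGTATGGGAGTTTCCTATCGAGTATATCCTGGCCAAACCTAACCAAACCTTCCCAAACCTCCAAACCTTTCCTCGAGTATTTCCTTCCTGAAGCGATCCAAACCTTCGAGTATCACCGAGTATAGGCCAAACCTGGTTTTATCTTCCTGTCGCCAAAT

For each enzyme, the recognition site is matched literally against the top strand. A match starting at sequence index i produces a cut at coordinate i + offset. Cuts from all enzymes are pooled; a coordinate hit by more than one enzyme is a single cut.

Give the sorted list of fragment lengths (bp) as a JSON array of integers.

[2,2,4,5,6,7,8,8,8,10,10,10,10,10,10,11,12,13,14,14,16,17]

Per-enzyme occurrences:
  NpsIV (CCAAACCT, off=4): starts [81, 91, 101, 109, 146, 175] → cuts [85, 95, 105, 113, 150, 179]
  VbrII (CGAGTAT, off=6): starts [10, 17, 31, 47, 67, 122, 155, 165] → cuts [16, 23, 37, 53, 73, 128, 161, 171]
  ZebIV (TCCT, off=0): starts [43, 61, 75, 118, 130, 134, 193, 206] → cuts [43, 61, 75, 118, 130, 134, 193, 206]

Pooled cuts: [16, 23, 37, 43, 53, 61, 73, 75, 85, 95, 105, 113, 118, 128, 130, 134, 150, 161, 171, 179, 193, 206]

Fragments:
  16→23: 7 bp
  23→37: 14 bp
  37→43: 6 bp
  43→53: 10 bp
  53→61: 8 bp
  61→73: 12 bp
  73→75: 2 bp
  75→85: 10 bp
  85→95: 10 bp
  95→105: 10 bp
  105→113: 8 bp
  113→118: 5 bp
  118→128: 10 bp
  128→130: 2 bp
  130→134: 4 bp
  134→150: 16 bp
  150→161: 11 bp
  161→171: 10 bp
  171→179: 8 bp
  179→193: 14 bp
  193→206: 13 bp
  206→16 (wrap): 207-206+16 = 17 bp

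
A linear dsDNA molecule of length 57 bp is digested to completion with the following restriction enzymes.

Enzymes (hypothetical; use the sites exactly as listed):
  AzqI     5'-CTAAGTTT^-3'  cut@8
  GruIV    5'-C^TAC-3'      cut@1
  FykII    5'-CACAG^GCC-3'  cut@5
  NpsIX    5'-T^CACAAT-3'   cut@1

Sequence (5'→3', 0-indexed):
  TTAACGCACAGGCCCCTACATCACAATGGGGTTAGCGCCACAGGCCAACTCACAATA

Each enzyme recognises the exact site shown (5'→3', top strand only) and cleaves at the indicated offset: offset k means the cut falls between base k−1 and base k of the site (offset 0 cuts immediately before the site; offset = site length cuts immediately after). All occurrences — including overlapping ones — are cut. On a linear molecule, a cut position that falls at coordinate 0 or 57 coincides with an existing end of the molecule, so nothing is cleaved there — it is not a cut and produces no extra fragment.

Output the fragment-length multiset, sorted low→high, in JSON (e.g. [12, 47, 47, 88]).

[5,5,7,7,11,22]

Scan for sites:
  AzqI (CTAAGTTT, off=8): no sites
  GruIV (CTAC, off=1): starts [15] → cuts [16]
  FykII (CACAGGCC, off=5): starts [6, 38] → cuts [11, 43]
  NpsIX (TCACAAT, off=1): starts [20, 49] → cuts [21, 50]

All cut coordinates (distinct, sorted): [11, 16, 21, 43, 50]

Fragment lengths:
  [0,11): 11 bp
  [11,16): 5 bp
  [16,21): 5 bp
  [21,43): 22 bp
  [43,50): 7 bp
  [50,57): 7 bp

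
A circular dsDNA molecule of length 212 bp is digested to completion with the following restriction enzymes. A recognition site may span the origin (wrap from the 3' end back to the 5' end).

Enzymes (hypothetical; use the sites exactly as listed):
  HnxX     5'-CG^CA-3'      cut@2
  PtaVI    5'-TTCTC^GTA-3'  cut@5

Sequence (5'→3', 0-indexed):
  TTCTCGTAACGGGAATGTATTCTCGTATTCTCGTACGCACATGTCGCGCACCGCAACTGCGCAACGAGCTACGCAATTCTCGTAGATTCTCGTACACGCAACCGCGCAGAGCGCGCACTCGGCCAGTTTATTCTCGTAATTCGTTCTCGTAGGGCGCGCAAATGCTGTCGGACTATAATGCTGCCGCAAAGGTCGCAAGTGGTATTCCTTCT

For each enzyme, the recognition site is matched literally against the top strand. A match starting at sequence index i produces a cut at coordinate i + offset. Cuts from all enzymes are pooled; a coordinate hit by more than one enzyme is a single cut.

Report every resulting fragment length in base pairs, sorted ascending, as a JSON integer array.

Site scan:
  HnxX CGCA/2: at [35, 46, 51, 59, 71, 96, 104, 113, 156, 184, 193] ⇒ [37, 48, 53, 61, 73, 98, 106, 115, 158, 186, 195]
  PtaVI TTCTCGTA/5: at [0, 19, 27, 76, 86, 130, 143] ⇒ [5, 24, 32, 81, 91, 135, 148]

Pooled cuts: [5, 24, 32, 37, 48, 53, 61, 73, 81, 91, 98, 106, 115, 135, 148, 158, 186, 195]

Fragments:
  5→24: 19 bp
  24→32: 8 bp
  32→37: 5 bp
  37→48: 11 bp
  48→53: 5 bp
  53→61: 8 bp
  61→73: 12 bp
  73→81: 8 bp
  81→91: 10 bp
  91→98: 7 bp
  98→106: 8 bp
  106→115: 9 bp
  115→135: 20 bp
  135→148: 13 bp
  148→158: 10 bp
  158→186: 28 bp
  186→195: 9 bp
  195→5 (wrap): 212-195+5 = 22 bp

[5,5,7,8,8,8,8,9,9,10,10,11,12,13,19,20,22,28]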